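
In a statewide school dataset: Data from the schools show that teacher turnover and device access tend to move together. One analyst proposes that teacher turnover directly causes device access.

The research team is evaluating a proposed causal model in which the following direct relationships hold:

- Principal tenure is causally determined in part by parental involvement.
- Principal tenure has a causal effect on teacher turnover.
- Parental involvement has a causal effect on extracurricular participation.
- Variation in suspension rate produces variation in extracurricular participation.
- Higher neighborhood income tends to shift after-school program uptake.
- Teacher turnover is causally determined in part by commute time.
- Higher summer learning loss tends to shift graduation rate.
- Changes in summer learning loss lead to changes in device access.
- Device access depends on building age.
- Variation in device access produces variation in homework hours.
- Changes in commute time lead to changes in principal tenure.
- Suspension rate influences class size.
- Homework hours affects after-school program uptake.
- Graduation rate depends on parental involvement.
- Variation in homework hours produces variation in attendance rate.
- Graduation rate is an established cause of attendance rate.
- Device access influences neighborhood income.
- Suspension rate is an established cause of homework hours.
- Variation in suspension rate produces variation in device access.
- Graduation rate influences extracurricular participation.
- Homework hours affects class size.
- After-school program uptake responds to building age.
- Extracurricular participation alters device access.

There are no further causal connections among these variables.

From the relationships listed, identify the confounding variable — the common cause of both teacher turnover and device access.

Parental involvement has a causal path to teacher turnover (parental involvement → principal tenure → teacher turnover) and a separate causal path to device access (parental involvement → extracurricular participation → device access), so it is a common cause of both.
No stated relationship gives teacher turnover a causal route to device access, so the correlation is explained by the shared upstream cause rather than a direct effect.

parental involvement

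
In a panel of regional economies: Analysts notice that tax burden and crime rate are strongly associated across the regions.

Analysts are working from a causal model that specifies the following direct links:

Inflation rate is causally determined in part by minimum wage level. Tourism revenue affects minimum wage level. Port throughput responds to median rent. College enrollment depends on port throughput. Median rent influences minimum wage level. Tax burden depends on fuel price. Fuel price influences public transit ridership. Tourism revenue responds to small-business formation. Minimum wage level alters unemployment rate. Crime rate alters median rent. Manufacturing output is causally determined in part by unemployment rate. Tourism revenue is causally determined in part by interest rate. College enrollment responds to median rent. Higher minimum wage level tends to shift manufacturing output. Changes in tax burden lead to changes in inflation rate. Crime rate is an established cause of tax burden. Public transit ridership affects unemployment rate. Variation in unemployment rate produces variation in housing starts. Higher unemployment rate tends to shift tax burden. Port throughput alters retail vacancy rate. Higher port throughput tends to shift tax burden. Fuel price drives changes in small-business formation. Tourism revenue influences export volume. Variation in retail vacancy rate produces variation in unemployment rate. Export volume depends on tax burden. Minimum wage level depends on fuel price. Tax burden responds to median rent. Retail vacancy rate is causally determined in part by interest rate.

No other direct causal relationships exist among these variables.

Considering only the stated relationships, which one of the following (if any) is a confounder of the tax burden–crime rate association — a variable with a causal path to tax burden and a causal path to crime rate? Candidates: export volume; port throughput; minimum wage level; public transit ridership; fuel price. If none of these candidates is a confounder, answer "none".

none

None of the listed candidates has causal paths to both tax burden and crime rate in the stated relationships, so none is a common cause.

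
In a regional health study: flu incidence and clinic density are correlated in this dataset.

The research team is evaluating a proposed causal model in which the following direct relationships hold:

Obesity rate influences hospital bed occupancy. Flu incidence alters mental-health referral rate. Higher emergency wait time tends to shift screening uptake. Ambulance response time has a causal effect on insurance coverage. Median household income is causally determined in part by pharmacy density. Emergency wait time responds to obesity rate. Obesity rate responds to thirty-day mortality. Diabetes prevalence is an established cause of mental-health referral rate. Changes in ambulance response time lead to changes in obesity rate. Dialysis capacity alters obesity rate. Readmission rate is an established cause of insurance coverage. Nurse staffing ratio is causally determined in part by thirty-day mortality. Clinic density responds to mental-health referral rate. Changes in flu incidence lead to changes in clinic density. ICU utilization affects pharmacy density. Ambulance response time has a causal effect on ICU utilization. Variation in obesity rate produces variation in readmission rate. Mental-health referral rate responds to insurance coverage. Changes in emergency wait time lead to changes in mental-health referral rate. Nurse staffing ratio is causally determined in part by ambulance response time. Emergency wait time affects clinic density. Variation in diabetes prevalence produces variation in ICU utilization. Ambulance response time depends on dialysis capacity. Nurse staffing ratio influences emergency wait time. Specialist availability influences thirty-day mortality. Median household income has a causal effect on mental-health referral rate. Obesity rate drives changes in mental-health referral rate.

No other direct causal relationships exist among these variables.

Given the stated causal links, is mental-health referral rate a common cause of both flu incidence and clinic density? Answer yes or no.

Mental-health referral rate has no stated causal path to flu incidence. A confounder must cause both variables, so mental-health referral rate does not qualify.

no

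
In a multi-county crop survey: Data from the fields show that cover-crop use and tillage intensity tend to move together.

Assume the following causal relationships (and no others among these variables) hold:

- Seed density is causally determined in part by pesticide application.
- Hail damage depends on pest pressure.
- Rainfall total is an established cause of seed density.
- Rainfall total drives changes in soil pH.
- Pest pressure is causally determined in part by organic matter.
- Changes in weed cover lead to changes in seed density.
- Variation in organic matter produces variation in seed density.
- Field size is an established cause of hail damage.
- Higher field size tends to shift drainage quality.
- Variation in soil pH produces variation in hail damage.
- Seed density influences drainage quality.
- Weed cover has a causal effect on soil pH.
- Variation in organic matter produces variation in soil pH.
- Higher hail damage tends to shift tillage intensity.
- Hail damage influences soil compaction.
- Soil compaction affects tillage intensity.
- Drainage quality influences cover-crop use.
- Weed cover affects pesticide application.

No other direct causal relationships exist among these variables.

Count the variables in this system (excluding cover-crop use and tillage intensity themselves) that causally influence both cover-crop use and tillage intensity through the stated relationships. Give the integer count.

4

The common causes are: field size (to cover-crop use via field size → drainage quality → cover-crop use; to tillage intensity via field size → hail damage → tillage intensity); organic matter (to cover-crop use via organic matter → seed density → drainage quality → cover-crop use; to tillage intensity via organic matter → pest pressure → hail damage → tillage intensity); rainfall total (to cover-crop use via rainfall total → seed density → drainage quality → cover-crop use; to tillage intensity via rainfall total → soil pH → hail damage → tillage intensity); weed cover (to cover-crop use via weed cover → seed density → drainage quality → cover-crop use; to tillage intensity via weed cover → soil pH → hail damage → tillage intensity).
Every other variable lacks a causal path to at least one of cover-crop use and tillage intensity.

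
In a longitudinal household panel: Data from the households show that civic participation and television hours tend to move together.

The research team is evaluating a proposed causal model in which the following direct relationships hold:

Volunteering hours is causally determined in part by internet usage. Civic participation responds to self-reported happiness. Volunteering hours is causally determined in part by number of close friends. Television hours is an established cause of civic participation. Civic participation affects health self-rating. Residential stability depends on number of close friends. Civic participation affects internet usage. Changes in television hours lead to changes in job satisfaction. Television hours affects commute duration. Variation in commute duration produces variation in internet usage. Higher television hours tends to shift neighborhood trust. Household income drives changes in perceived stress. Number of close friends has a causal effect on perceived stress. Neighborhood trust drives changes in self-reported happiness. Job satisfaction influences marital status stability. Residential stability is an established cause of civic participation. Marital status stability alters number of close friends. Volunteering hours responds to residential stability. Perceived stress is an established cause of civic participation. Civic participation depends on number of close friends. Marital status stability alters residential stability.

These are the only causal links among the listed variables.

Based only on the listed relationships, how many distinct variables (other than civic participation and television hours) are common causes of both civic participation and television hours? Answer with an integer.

No listed variable has a causal path to both civic participation and television hours, so there are no common causes.

0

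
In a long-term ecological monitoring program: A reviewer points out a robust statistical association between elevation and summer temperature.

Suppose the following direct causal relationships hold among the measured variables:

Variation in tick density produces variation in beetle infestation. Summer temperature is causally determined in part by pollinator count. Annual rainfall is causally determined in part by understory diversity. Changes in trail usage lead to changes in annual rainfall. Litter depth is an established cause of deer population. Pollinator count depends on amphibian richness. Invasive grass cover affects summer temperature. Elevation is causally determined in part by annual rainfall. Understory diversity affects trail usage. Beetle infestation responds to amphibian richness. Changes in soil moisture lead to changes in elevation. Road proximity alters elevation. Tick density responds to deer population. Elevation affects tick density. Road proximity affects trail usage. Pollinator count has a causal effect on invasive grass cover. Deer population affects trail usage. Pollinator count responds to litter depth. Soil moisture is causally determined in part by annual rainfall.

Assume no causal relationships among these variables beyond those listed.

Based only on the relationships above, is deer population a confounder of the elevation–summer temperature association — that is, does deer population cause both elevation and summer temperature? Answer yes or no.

Deer population has no stated causal path to summer temperature. A confounder must cause both variables, so deer population does not qualify.

no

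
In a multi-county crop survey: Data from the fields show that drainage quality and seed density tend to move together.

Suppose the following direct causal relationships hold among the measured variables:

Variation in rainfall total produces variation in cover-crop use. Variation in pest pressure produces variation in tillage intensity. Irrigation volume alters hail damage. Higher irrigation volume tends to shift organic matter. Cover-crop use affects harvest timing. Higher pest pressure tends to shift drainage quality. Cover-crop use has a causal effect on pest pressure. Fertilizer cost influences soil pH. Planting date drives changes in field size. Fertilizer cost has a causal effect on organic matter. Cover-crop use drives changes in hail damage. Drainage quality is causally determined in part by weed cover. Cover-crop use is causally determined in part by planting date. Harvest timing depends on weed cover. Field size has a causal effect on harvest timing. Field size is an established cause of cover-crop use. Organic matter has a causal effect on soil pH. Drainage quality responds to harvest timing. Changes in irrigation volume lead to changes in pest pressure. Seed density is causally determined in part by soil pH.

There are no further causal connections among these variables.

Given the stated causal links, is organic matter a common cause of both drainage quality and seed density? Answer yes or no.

Organic matter has no stated causal path to drainage quality. A confounder must cause both variables, so organic matter does not qualify.

no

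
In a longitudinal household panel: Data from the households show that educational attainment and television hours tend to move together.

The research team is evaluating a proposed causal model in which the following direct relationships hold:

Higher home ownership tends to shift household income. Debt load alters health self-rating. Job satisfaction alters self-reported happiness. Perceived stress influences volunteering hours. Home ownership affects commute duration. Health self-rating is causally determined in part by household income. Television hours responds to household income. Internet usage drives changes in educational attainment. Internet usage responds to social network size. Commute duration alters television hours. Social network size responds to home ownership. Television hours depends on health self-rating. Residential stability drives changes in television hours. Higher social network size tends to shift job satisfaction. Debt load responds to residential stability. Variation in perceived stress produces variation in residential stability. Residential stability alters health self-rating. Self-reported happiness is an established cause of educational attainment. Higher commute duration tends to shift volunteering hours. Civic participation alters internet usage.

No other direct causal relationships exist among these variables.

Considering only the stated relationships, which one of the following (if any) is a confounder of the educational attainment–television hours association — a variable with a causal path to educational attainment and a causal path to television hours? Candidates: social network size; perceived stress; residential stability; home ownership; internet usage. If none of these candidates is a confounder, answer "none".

Home ownership causes educational attainment (home ownership → social network size → internet usage → educational attainment) and also causes television hours (home ownership → household income → television hours); it is a common cause of both.
Each of the other candidates lacks a causal path to at least one of educational attainment and television hours, so they do not confound the relationship.

home ownership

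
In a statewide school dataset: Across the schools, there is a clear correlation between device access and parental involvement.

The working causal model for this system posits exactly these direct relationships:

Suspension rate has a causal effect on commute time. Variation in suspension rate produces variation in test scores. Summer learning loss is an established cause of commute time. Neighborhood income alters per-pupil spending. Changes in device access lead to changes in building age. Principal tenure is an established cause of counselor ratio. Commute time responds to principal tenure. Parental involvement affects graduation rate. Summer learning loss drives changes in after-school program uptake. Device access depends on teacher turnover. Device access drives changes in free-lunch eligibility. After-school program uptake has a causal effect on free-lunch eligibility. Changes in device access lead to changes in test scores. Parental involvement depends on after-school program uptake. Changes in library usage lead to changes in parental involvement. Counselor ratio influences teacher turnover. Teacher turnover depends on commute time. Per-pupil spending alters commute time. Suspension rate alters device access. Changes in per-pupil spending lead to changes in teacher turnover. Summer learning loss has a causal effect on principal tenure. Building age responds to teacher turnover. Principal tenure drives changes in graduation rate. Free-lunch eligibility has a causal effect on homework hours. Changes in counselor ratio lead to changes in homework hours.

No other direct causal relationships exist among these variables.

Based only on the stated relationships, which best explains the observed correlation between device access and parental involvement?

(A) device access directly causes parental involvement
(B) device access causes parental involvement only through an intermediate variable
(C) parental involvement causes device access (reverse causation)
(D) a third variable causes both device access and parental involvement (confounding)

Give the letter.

D

Summer learning loss causes device access (summer learning loss → commute time → teacher turnover → device access) and parental involvement (summer learning loss → after-school program uptake → parental involvement) — a common cause creating the correlation.
There is no stated path from device access to parental involvement or from parental involvement to device access, so neither direct nor reverse causation applies.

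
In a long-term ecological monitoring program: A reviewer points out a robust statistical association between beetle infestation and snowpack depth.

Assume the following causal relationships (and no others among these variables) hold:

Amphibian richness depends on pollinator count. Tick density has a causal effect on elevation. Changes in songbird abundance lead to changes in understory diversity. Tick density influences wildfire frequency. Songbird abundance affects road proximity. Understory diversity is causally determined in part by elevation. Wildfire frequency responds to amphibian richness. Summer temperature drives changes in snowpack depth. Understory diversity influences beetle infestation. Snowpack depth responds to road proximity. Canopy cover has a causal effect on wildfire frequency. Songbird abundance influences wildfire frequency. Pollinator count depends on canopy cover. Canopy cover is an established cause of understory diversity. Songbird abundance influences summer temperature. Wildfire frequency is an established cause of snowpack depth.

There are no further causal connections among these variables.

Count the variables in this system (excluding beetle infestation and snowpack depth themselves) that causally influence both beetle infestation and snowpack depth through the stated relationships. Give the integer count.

3

The common causes are: canopy cover (to beetle infestation via canopy cover → understory diversity → beetle infestation; to snowpack depth via canopy cover → wildfire frequency → snowpack depth); songbird abundance (to beetle infestation via songbird abundance → understory diversity → beetle infestation; to snowpack depth via songbird abundance → wildfire frequency → snowpack depth); tick density (to beetle infestation via tick density → elevation → understory diversity → beetle infestation; to snowpack depth via tick density → wildfire frequency → snowpack depth).
Every other variable lacks a causal path to at least one of beetle infestation and snowpack depth.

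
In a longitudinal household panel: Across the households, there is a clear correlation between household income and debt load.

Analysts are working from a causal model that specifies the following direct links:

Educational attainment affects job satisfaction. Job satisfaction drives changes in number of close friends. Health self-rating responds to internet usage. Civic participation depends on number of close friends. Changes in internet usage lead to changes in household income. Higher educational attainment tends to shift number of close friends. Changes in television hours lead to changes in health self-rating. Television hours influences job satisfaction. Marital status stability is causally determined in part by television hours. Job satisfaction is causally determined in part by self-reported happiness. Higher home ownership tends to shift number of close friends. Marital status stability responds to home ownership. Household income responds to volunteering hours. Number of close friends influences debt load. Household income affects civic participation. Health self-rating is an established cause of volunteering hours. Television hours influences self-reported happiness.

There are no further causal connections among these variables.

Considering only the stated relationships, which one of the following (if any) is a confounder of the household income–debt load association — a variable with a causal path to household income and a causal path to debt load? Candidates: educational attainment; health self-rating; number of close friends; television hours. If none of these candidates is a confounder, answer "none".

television hours

Television hours causes household income (television hours → health self-rating → volunteering hours → household income) and also causes debt load (television hours → job satisfaction → number of close friends → debt load); it is a common cause of both.
Each of the other candidates lacks a causal path to at least one of household income and debt load, so they do not confound the relationship.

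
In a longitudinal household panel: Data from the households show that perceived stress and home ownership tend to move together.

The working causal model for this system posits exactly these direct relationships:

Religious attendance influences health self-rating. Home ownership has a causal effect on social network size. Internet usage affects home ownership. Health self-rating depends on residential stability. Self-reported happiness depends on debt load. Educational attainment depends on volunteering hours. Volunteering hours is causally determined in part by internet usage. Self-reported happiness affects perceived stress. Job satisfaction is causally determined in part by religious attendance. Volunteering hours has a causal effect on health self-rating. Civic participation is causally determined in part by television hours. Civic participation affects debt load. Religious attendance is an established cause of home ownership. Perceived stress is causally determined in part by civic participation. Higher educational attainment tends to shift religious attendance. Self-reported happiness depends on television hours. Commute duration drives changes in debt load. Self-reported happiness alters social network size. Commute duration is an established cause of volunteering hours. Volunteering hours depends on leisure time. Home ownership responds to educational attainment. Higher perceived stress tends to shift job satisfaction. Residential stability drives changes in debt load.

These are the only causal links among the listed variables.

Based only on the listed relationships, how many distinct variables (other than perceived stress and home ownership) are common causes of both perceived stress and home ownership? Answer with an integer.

The common causes are: commute duration (to perceived stress via commute duration → debt load → self-reported happiness → perceived stress; to home ownership via commute duration → volunteering hours → educational attainment → home ownership).
Every other variable lacks a causal path to at least one of perceived stress and home ownership.

1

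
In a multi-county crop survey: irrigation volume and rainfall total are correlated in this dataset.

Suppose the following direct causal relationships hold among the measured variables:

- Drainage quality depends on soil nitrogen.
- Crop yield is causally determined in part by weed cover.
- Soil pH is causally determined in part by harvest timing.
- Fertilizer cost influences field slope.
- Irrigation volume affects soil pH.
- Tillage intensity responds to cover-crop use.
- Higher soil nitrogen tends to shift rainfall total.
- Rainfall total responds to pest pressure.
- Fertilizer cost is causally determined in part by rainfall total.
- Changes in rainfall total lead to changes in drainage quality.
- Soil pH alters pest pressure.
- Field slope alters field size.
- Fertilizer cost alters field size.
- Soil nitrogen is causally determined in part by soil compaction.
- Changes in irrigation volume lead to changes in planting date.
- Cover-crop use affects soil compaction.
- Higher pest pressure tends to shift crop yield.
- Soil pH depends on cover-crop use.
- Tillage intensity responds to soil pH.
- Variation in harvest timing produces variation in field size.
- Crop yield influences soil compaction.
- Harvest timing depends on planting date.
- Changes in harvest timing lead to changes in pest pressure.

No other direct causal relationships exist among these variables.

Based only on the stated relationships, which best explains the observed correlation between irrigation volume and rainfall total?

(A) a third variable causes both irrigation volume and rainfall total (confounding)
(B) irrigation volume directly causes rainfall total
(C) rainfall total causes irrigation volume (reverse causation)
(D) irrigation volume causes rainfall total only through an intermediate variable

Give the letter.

D

Irrigation volume reaches rainfall total through irrigation volume → soil pH → pest pressure → rainfall total — an indirect causal chain with no direct irrigation volume → rainfall total link. No variable causes both irrigation volume and rainfall total, so confounding is ruled out; the effect is mediated.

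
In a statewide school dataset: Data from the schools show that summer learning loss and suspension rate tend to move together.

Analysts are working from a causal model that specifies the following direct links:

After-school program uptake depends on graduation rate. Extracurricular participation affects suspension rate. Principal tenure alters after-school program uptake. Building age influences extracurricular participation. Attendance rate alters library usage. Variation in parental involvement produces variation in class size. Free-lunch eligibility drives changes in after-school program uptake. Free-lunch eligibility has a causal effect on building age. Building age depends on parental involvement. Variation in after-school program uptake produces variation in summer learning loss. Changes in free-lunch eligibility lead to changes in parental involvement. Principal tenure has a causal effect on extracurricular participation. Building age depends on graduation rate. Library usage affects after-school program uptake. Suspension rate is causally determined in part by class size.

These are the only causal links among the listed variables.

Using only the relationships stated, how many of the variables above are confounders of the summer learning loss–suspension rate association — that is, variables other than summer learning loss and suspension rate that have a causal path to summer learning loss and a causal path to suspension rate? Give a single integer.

3

The common causes are: free-lunch eligibility (to summer learning loss via free-lunch eligibility → after-school program uptake → summer learning loss; to suspension rate via free-lunch eligibility → parental involvement → class size → suspension rate); graduation rate (to summer learning loss via graduation rate → after-school program uptake → summer learning loss; to suspension rate via graduation rate → building age → extracurricular participation → suspension rate); principal tenure (to summer learning loss via principal tenure → after-school program uptake → summer learning loss; to suspension rate via principal tenure → extracurricular participation → suspension rate).
Every other variable lacks a causal path to at least one of summer learning loss and suspension rate.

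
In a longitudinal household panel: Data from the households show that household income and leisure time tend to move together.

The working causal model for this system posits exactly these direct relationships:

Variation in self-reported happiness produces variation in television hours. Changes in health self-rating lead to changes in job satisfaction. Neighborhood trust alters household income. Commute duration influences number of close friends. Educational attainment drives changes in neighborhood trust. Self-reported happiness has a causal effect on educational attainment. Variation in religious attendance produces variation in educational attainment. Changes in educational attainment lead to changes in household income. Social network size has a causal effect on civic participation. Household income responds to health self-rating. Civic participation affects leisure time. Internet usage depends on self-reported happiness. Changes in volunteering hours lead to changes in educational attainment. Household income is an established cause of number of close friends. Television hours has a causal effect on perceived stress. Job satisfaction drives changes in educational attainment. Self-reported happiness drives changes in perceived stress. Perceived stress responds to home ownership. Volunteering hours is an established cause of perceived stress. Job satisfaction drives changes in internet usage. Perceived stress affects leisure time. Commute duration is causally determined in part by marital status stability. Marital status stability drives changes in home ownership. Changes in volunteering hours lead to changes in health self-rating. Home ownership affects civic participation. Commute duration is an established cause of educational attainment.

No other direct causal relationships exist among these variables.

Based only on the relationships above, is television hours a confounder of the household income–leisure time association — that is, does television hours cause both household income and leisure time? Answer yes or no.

Television hours has no stated causal path to household income. A confounder must cause both variables, so television hours does not qualify.

no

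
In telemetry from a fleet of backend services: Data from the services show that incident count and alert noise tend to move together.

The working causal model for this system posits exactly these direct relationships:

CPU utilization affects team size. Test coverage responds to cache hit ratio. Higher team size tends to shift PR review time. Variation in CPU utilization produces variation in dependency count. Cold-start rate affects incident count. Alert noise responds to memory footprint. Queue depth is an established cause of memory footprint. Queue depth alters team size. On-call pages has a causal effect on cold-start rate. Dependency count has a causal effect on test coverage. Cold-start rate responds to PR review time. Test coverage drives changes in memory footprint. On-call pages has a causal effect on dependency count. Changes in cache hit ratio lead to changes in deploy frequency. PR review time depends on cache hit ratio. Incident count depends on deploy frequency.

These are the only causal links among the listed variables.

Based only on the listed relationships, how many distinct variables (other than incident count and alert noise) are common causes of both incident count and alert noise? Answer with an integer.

The common causes are: CPU utilization (to incident count via CPU utilization → team size → PR review time → cold-start rate → incident count; to alert noise via CPU utilization → dependency count → test coverage → memory footprint → alert noise); cache hit ratio (to incident count via cache hit ratio → deploy frequency → incident count; to alert noise via cache hit ratio → test coverage → memory footprint → alert noise); on-call pages (to incident count via on-call pages → cold-start rate → incident count; to alert noise via on-call pages → dependency count → test coverage → memory footprint → alert noise); queue depth (to incident count via queue depth → team size → PR review time → cold-start rate → incident count; to alert noise via queue depth → memory footprint → alert noise).
Every other variable lacks a causal path to at least one of incident count and alert noise.

4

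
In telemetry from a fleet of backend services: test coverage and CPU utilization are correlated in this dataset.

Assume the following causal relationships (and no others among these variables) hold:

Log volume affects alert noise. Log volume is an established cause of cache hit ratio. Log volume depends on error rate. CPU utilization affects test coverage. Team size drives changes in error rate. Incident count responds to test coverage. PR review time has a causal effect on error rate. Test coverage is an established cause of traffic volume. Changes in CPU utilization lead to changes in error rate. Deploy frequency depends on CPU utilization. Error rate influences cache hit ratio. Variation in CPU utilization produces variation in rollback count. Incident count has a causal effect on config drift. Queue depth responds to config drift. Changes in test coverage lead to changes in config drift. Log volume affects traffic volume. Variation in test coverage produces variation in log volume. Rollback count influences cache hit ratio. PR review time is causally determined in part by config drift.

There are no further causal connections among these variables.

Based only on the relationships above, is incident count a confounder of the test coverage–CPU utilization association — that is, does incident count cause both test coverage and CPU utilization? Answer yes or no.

no

Incident count has no stated causal path to either test coverage or CPU utilization. A confounder must cause both variables, so incident count does not qualify.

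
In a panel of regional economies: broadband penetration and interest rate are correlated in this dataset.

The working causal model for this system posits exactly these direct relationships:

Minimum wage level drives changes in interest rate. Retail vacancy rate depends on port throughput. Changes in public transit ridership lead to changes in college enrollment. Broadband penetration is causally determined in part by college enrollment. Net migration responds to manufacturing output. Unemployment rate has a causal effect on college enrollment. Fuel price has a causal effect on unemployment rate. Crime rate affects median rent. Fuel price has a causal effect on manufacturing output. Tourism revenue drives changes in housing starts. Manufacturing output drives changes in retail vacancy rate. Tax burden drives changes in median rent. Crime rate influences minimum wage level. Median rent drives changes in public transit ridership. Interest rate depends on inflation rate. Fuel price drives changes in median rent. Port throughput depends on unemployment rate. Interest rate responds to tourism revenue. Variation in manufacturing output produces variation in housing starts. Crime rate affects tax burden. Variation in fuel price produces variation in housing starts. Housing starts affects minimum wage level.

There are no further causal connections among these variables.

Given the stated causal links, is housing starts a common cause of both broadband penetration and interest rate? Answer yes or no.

no

Housing starts has no stated causal path to broadband penetration. A confounder must cause both variables, so housing starts does not qualify.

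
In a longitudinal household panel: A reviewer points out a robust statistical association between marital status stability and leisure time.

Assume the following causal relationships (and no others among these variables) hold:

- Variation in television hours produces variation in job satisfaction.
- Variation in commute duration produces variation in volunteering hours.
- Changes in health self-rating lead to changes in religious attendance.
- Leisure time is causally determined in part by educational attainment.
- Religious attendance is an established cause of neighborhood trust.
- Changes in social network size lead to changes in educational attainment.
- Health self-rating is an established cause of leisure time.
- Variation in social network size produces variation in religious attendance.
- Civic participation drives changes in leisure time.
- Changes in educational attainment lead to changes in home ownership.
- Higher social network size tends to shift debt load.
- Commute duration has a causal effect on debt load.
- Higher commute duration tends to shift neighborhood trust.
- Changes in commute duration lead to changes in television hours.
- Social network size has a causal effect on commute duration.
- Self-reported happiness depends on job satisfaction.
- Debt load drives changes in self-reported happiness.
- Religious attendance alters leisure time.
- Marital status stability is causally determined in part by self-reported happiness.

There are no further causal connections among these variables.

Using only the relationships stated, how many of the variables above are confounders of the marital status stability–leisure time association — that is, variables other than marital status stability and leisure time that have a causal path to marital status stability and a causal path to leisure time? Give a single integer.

The common causes are: social network size (to marital status stability via social network size → debt load → self-reported happiness → marital status stability; to leisure time via social network size → religious attendance → leisure time).
Every other variable lacks a causal path to at least one of marital status stability and leisure time.

1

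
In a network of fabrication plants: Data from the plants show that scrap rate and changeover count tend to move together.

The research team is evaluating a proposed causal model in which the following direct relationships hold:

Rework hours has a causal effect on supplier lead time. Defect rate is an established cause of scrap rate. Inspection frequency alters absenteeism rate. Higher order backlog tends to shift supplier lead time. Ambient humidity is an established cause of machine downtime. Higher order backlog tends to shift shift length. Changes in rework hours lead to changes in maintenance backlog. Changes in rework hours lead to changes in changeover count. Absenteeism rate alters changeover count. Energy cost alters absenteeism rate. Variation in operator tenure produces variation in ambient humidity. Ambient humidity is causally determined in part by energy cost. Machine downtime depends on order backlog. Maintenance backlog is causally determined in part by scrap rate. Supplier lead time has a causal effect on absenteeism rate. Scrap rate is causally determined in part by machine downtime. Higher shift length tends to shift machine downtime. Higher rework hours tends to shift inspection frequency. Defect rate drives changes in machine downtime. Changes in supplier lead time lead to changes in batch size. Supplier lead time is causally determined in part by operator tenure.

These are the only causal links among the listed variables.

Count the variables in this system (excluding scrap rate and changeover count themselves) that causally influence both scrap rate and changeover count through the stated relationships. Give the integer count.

The common causes are: energy cost (to scrap rate via energy cost → ambient humidity → machine downtime → scrap rate; to changeover count via energy cost → absenteeism rate → changeover count); operator tenure (to scrap rate via operator tenure → ambient humidity → machine downtime → scrap rate; to changeover count via operator tenure → supplier lead time → absenteeism rate → changeover count); order backlog (to scrap rate via order backlog → machine downtime → scrap rate; to changeover count via order backlog → supplier lead time → absenteeism rate → changeover count).
Every other variable lacks a causal path to at least one of scrap rate and changeover count.

3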